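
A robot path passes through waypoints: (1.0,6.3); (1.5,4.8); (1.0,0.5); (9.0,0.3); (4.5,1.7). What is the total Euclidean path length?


Segment lengths:
  seg1 = sqrt((0.5)^2 + (-1.5)^2) = 1.5811
  seg2 = sqrt((-0.5)^2 + (-4.3)^2) = 4.329
  seg3 = sqrt((8.0)^2 + (-0.2)^2) = 8.0025
  seg4 = sqrt((-4.5)^2 + (1.4)^2) = 4.7127
Total = 18.6254


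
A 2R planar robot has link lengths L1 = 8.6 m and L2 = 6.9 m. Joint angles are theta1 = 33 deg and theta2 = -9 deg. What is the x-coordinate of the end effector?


Convert angles to radians: theta1 = 0.576, theta2 = -0.1571
x = L1*cos(theta1) + L2*cos(theta1+theta2)
x = 7.2126 + 6.3035
x = 13.516


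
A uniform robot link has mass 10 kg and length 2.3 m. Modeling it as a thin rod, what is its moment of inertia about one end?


I = (1/3) * m * L^2
= (1/3) * 10 * 2.3^2
= 0.333333 * 10 * 5.29
= 17.6333 kg*m^2


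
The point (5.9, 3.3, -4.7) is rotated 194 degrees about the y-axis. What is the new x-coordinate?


Rotation about y-axis: x' = x*cos(theta) + z*sin(theta)
= 5.9 * -0.9703 + -4.7 * -0.2419
= -4.5877


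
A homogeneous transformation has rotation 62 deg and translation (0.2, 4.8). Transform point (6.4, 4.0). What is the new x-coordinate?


x' = cos(theta)*px - sin(theta)*py + tx
= 0.4695*6.4 - 0.8829*4.0 + 0.2
= -0.3272


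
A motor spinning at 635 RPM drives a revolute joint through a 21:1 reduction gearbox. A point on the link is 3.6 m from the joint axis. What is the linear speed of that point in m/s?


omega_motor = 635 * 2*pi/60 = 66.497 rad/s
omega_joint = omega_motor / 21 = 3.1665 rad/s
v = omega_joint * r = 3.1665 * 3.6
= 11.3995 m/s


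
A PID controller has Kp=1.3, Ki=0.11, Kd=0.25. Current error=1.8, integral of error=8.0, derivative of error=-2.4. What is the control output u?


u = Kp*e + Ki*int(e) + Kd*de/dt
= 1.3*1.8 + 0.11*8.0 + 0.25*(-2.4)
= 2.34 + 0.88 + -0.6
= 2.62


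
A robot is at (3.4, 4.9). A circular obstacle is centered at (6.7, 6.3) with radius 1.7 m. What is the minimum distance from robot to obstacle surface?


center_dist = sqrt((3.4-6.7)^2 + (4.9-6.3)^2)
= sqrt(10.89 + 1.96)
= 3.5847
min_dist = center_dist - radius = 3.5847 - 1.7 = 1.8847 m


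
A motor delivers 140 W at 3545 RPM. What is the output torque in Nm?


omega = 3545 * 2*pi/60 = 371.2315 rad/s
tau = P / omega = 140 / 371.2315
= 0.3771 Nm


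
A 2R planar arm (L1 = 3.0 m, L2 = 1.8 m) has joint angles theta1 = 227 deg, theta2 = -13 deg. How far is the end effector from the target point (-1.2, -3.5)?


End effector via forward kinematics:
x = L1*cos(t1) + L2*cos(t1+t2) = -3.5383
y = L1*sin(t1) + L2*sin(t1+t2) = -3.2006
Distance to target:
d = sqrt((-1.2 - -3.5383)^2 + (-3.5 - -3.2006)^2)
= sqrt(5.4675 + 0.0896)
= 2.3574 m


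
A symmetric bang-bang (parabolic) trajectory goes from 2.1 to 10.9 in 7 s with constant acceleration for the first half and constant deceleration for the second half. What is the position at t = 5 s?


Symmetric rest-to-rest: each phase covers (pf-p0)/2 in time T/2. 0.5*a*(T/2)^2 = (pf-p0)/2 => a = 4*(pf-p0)/T^2
a = 4*(10.9-2.1)/7^2 = 0.7184
t = 5 is in the deceleration phase (t > T/2).
p = pf - 0.5*a*(T-t)^2 = 10.9 - 0.5*0.7184*2^2
= 9.4633


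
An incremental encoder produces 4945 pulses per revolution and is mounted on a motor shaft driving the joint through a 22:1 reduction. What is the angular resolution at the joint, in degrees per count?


counts per rev = 4945
effective counts at joint = 4945 * 22 = 108790
resolution = 360 / 108790
= 0.0033 deg/count


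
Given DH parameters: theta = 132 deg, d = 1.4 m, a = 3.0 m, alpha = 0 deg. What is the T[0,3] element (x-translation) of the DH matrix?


T[0,3] = a * cos(theta)
= 3.0 * cos(132 deg)
= 3.0 * -0.6691
= -2.0074


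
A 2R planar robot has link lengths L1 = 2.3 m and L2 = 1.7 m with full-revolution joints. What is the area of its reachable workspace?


r_max = L1 + L2 = 4.0 m
r_min = |L1 - L2| = 0.6 m
Area = pi*(r_max^2 - r_min^2)
= pi*(16.0 - 0.36)
= pi * 15.64
= 49.1345 m^2


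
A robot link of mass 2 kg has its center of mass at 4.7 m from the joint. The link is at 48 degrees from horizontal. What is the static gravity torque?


tau = m*g*L*cos(angle)
= 2 * 9.81 * 4.7 * cos(48 deg)
= 2 * 9.81 * 4.7 * 0.6691
= 61.7032 Nm


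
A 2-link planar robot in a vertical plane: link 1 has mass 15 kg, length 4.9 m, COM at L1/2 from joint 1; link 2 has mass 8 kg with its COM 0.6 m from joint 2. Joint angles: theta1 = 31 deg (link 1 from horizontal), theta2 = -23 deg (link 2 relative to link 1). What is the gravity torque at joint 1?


Horizontal distance from joint 1 to link-1 COM:
  x_c1 = (L1/2)*cos(t1) = 2.45 * 0.8572 = 2.1001 m
Horizontal distance from joint 1 to link-2 COM:
  x_c2 = L1*cos(t1) + Lc2*cos(t1+t2)
       = 4.9*0.8572 + 0.6*0.9903 = 4.7943 m
tau1 = m1*g*x_c1 + m2*g*x_c2
     = 15*9.81*2.1001 + 8*9.81*4.7943
     = 309.0238 + 376.2551
     = 685.279 Nm


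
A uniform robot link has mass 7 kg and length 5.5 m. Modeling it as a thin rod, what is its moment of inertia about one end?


I = (1/3) * m * L^2
= (1/3) * 7 * 5.5^2
= 0.333333 * 7 * 30.25
= 70.5833 kg*m^2


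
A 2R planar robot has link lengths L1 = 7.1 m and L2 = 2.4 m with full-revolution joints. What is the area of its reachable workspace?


r_max = L1 + L2 = 9.5 m
r_min = |L1 - L2| = 4.7 m
Area = pi*(r_max^2 - r_min^2)
= pi*(90.25 - 22.09)
= pi * 68.16
= 214.131 m^2


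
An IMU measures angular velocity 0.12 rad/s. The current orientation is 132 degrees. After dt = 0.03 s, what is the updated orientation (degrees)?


delta_theta = w * dt = 0.12 * 0.03 = 0.0036 rad
= 0.2063 deg
theta_new = 132 + 0.2063 = 132.2063 deg


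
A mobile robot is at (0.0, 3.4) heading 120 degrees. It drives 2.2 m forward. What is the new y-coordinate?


y_new = y0 + d*sin(theta)
= 3.4 + 2.2*sin(120)
= 3.4 + 1.9053
= 5.3053


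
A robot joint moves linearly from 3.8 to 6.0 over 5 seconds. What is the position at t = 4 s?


s = t/T = 4/5 = 0.8
p(t) = p0 + (pf-p0)*s
= 3.8 + (6.0 - 3.8) * 0.8
= 5.56


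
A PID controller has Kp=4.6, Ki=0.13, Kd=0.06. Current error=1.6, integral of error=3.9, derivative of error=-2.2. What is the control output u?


u = Kp*e + Ki*int(e) + Kd*de/dt
= 4.6*1.6 + 0.13*3.9 + 0.06*(-2.2)
= 7.36 + 0.507 + -0.132
= 7.735


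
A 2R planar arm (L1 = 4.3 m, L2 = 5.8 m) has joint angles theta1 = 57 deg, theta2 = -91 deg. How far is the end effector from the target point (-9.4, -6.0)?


End effector via forward kinematics:
x = L1*cos(t1) + L2*cos(t1+t2) = 7.1504
y = L1*sin(t1) + L2*sin(t1+t2) = 0.363
Distance to target:
d = sqrt((-9.4 - 7.1504)^2 + (-6.0 - 0.363)^2)
= sqrt(273.9146 + 40.4873)
= 17.7314 m


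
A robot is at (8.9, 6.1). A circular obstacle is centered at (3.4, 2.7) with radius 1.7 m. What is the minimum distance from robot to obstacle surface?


center_dist = sqrt((8.9-3.4)^2 + (6.1-2.7)^2)
= sqrt(30.25 + 11.56)
= 6.4661
min_dist = center_dist - radius = 6.4661 - 1.7 = 4.7661 m


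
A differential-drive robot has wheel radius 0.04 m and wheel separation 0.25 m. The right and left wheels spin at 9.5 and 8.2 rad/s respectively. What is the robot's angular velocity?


vR = r*wR = 0.04*9.5 = 0.38 m/s
vL = r*wL = 0.04*8.2 = 0.328 m/s
v = (vR+vL)/2 = 0.354 m/s
omega = (vR-vL)/L = 0.208 rad/s
angular velocity = 0.208 rad/s


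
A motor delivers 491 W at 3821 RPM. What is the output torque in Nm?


omega = 3821 * 2*pi/60 = 400.1342 rad/s
tau = P / omega = 491 / 400.1342
= 1.2271 Nm


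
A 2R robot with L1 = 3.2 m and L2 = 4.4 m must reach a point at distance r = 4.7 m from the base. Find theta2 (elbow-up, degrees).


cos(theta2) = (r^2 - L1^2 - L2^2) / (2*L1*L2)
cos(theta2) = (22.09 - 10.24 - 19.36) / 28.16
cos(theta2) = -0.26669
theta2 = 105.4674 degrees


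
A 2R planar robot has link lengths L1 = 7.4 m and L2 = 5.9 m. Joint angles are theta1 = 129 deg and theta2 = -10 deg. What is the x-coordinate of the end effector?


Convert angles to radians: theta1 = 2.2515, theta2 = -0.1745
x = L1*cos(theta1) + L2*cos(theta1+theta2)
x = -4.657 + -2.8604
x = -7.5173


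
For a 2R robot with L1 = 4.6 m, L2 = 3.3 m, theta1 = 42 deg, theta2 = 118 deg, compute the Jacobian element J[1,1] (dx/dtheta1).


J[1,1] = -L1*sin(t1) - L2*sin(t1+t2)
= -4.6*sin(42) - 3.3*sin(160)
= -4.2067


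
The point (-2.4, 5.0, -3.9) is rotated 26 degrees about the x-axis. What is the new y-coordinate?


Rotation about x-axis: y' = y*cos(theta) - z*sin(theta)
= 5.0 * 0.8988 - -3.9 * 0.4384
= 6.2036


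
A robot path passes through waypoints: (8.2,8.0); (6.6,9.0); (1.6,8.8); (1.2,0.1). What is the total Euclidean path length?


Segment lengths:
  seg1 = sqrt((-1.6)^2 + (1.0)^2) = 1.8868
  seg2 = sqrt((-5.0)^2 + (-0.2)^2) = 5.004
  seg3 = sqrt((-0.4)^2 + (-8.7)^2) = 8.7092
Total = 15.6


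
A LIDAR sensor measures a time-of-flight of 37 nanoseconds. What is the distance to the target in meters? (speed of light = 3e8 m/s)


tof = 37 ns = 3.7e-08 s
dist = c * tof / 2
= 3e8 * 3.7e-08 / 2
= 5.55 m


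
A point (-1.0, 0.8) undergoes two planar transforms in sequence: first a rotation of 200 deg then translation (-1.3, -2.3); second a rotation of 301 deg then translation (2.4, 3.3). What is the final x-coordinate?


After transform 1:
x1 = cos(200)*-1.0 - sin(200)*0.8 + -1.3 = -0.0867
y1 = sin(200)*-1.0 + cos(200)*0.8 + -2.3 = -2.7097
After transform 2:
x2 = cos(301)*-0.0867 - sin(301)*-2.7097 + 2.4
= 0.0327


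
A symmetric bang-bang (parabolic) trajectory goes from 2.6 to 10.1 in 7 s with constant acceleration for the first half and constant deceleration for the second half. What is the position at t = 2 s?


Symmetric rest-to-rest: each phase covers (pf-p0)/2 in time T/2. 0.5*a*(T/2)^2 = (pf-p0)/2 => a = 4*(pf-p0)/T^2
a = 4*(10.1-2.6)/7^2 = 0.6122
t = 2 is in the acceleration phase (t <= T/2).
p = p0 + 0.5*a*t^2 = 2.6 + 0.5*0.6122*2^2
= 3.8245


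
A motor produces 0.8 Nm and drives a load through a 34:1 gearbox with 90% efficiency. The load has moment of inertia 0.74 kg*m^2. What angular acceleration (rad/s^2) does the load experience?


tau_out = tau_motor * N * eta
= 0.8 * 34 * 0.9 = 24.48 Nm
alpha = tau_out / I = 24.48 / 0.74
= 33.0811 rad/s^2


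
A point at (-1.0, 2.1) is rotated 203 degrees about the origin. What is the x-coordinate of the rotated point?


x' = x*cos(theta) - y*sin(theta)
cos(203 deg) = -0.9205, sin(203 deg) = -0.3907
x' = -1.0 * -0.9205 - 2.1 * -0.3907
= 0.9205 - -0.8205
= 1.741


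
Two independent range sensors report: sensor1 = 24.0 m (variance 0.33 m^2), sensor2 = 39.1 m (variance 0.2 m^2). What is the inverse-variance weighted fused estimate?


w1 = (1/var1) / (1/var1 + 1/var2)
   = 3.0303 / (3.0303 + 5.0) = 0.3774
w2 = 1 - w1 = 0.6226
fused = w1*s1 + w2*s2 = 9.0566 + 24.3453
= 33.4019 m


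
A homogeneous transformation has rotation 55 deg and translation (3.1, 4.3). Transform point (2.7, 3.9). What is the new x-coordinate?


x' = cos(theta)*px - sin(theta)*py + tx
= 0.5736*2.7 - 0.8192*3.9 + 3.1
= 1.454


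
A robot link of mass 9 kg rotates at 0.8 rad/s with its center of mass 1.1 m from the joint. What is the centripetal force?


F = m * omega^2 * r
= 9 * 0.8^2 * 1.1
= 9 * 0.64 * 1.1
= 6.336 N


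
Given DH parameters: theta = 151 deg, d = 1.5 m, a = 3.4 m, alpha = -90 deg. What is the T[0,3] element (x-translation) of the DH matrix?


T[0,3] = a * cos(theta)
= 3.4 * cos(151 deg)
= 3.4 * -0.8746
= -2.9737


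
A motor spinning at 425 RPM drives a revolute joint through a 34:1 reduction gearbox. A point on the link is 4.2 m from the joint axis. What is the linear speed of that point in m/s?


omega_motor = 425 * 2*pi/60 = 44.5059 rad/s
omega_joint = omega_motor / 34 = 1.309 rad/s
v = omega_joint * r = 1.309 * 4.2
= 5.4978 m/s


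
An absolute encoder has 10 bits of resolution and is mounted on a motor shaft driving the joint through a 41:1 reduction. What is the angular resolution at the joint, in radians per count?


counts = 2^10 = 1024
effective counts at joint = 1024 * 41 = 41984
resolution = 2*pi / 41984
= 1.4966e-04 rad/count


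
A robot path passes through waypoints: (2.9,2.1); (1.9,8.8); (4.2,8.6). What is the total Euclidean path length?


Segment lengths:
  seg1 = sqrt((-1.0)^2 + (6.7)^2) = 6.7742
  seg2 = sqrt((2.3)^2 + (-0.2)^2) = 2.3087
Total = 9.0829


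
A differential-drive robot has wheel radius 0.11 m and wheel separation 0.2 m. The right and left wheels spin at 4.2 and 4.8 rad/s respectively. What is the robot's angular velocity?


vR = r*wR = 0.11*4.2 = 0.462 m/s
vL = r*wL = 0.11*4.8 = 0.528 m/s
v = (vR+vL)/2 = 0.495 m/s
omega = (vR-vL)/L = -0.33 rad/s
angular velocity = -0.33 rad/s


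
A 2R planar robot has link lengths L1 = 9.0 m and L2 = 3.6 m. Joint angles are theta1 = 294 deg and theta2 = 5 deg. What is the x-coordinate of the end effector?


Convert angles to radians: theta1 = 5.1313, theta2 = 0.0873
x = L1*cos(theta1) + L2*cos(theta1+theta2)
x = 3.6606 + 1.7453
x = 5.4059


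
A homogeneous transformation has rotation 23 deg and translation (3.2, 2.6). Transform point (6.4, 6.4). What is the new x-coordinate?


x' = cos(theta)*px - sin(theta)*py + tx
= 0.9205*6.4 - 0.3907*6.4 + 3.2
= 6.5906


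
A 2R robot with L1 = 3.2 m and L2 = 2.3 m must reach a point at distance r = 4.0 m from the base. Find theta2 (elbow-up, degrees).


cos(theta2) = (r^2 - L1^2 - L2^2) / (2*L1*L2)
cos(theta2) = (16.0 - 10.24 - 5.29) / 14.72
cos(theta2) = 0.031929
theta2 = 88.1703 degrees


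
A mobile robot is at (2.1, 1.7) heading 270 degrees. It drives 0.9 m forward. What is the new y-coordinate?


y_new = y0 + d*sin(theta)
= 1.7 + 0.9*sin(270)
= 1.7 + -0.9
= 0.8


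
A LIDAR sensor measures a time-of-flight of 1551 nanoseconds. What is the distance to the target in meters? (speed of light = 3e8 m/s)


tof = 1551 ns = 1.551e-06 s
dist = c * tof / 2
= 3e8 * 1.551e-06 / 2
= 232.65 m


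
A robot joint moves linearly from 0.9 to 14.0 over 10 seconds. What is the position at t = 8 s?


s = t/T = 8/10 = 0.8
p(t) = p0 + (pf-p0)*s
= 0.9 + (14.0 - 0.9) * 0.8
= 11.38


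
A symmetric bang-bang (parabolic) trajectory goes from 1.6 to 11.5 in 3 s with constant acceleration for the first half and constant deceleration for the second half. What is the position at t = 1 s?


Symmetric rest-to-rest: each phase covers (pf-p0)/2 in time T/2. 0.5*a*(T/2)^2 = (pf-p0)/2 => a = 4*(pf-p0)/T^2
a = 4*(11.5-1.6)/3^2 = 4.4
t = 1 is in the acceleration phase (t <= T/2).
p = p0 + 0.5*a*t^2 = 1.6 + 0.5*4.4*1^2
= 3.8


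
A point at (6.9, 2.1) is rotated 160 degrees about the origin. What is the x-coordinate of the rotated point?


x' = x*cos(theta) - y*sin(theta)
cos(160 deg) = -0.9397, sin(160 deg) = 0.342
x' = 6.9 * -0.9397 - 2.1 * 0.342
= -6.4839 - 0.7182
= -7.2021


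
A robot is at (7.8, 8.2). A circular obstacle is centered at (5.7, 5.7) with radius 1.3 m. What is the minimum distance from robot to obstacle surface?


center_dist = sqrt((7.8-5.7)^2 + (8.2-5.7)^2)
= sqrt(4.41 + 6.25)
= 3.265
min_dist = center_dist - radius = 3.265 - 1.3 = 1.965 m


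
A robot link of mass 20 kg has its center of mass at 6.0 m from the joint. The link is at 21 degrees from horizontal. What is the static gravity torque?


tau = m*g*L*cos(angle)
= 20 * 9.81 * 6.0 * cos(21 deg)
= 20 * 9.81 * 6.0 * 0.9336
= 1099.0109 Nm


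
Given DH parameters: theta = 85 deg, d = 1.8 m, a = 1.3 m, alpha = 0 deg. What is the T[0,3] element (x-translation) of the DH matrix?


T[0,3] = a * cos(theta)
= 1.3 * cos(85 deg)
= 1.3 * 0.0872
= 0.1133


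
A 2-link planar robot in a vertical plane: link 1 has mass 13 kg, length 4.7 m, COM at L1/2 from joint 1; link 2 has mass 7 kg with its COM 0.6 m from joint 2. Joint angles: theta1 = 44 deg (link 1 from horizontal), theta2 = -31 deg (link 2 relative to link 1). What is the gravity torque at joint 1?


Horizontal distance from joint 1 to link-1 COM:
  x_c1 = (L1/2)*cos(t1) = 2.35 * 0.7193 = 1.6904 m
Horizontal distance from joint 1 to link-2 COM:
  x_c2 = L1*cos(t1) + Lc2*cos(t1+t2)
       = 4.7*0.7193 + 0.6*0.9744 = 3.9655 m
tau1 = m1*g*x_c1 + m2*g*x_c2
     = 13*9.81*1.6904 + 7*9.81*3.9655
     = 215.5829 + 272.3122
     = 487.8951 Nm


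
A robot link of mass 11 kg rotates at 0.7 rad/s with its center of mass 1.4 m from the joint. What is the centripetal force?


F = m * omega^2 * r
= 11 * 0.7^2 * 1.4
= 11 * 0.49 * 1.4
= 7.546 N


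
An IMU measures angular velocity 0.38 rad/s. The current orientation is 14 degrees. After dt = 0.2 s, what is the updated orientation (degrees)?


delta_theta = w * dt = 0.38 * 0.2 = 0.076 rad
= 4.3545 deg
theta_new = 14 + 4.3545 = 18.3545 deg


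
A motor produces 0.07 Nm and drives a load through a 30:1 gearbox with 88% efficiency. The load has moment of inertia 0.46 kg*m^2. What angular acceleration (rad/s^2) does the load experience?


tau_out = tau_motor * N * eta
= 0.07 * 30 * 0.88 = 1.848 Nm
alpha = tau_out / I = 1.848 / 0.46
= 4.0174 rad/s^2


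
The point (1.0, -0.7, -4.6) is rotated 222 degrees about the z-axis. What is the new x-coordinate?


Rotation about z-axis: x' = x*cos(theta) - y*sin(theta)
= 1.0 * -0.7431 - -0.7 * -0.6691
= -1.2115


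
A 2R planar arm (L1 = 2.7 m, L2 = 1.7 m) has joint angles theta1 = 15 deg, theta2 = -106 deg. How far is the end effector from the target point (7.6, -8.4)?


End effector via forward kinematics:
x = L1*cos(t1) + L2*cos(t1+t2) = 2.5783
y = L1*sin(t1) + L2*sin(t1+t2) = -1.0009
Distance to target:
d = sqrt((7.6 - 2.5783)^2 + (-8.4 - -1.0009)^2)
= sqrt(25.2172 + 54.7462)
= 8.9422 m


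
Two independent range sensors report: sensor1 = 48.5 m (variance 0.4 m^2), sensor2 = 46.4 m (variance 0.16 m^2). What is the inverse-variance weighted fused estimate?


w1 = (1/var1) / (1/var1 + 1/var2)
   = 2.5 / (2.5 + 6.25) = 0.2857
w2 = 1 - w1 = 0.7143
fused = w1*s1 + w2*s2 = 13.8571 + 33.1429
= 47.0 m


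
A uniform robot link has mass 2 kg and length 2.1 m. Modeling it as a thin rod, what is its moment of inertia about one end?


I = (1/3) * m * L^2
= (1/3) * 2 * 2.1^2
= 0.333333 * 2 * 4.41
= 2.94 kg*m^2


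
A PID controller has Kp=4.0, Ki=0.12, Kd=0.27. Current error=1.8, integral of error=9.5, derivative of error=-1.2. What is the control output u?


u = Kp*e + Ki*int(e) + Kd*de/dt
= 4.0*1.8 + 0.12*9.5 + 0.27*(-1.2)
= 7.2 + 1.14 + -0.324
= 8.016


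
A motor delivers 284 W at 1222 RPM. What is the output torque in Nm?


omega = 1222 * 2*pi/60 = 127.9675 rad/s
tau = P / omega = 284 / 127.9675
= 2.2193 Nm


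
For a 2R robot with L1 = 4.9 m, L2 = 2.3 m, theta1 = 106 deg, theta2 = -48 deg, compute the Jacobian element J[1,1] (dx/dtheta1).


J[1,1] = -L1*sin(t1) - L2*sin(t1+t2)
= -4.9*sin(106) - 2.3*sin(58)
= -6.6607


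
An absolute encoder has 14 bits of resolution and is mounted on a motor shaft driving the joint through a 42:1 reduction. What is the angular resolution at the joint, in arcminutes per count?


counts = 2^14 = 16384
effective counts at joint = 16384 * 42 = 688128
resolution = 360*60 / 688128
= 0.0314 arcmin/count


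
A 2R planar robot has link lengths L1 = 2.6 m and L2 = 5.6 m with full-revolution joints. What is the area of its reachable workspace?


r_max = L1 + L2 = 8.2 m
r_min = |L1 - L2| = 3.0 m
Area = pi*(r_max^2 - r_min^2)
= pi*(67.24 - 9.0)
= pi * 58.24
= 182.9664 m^2


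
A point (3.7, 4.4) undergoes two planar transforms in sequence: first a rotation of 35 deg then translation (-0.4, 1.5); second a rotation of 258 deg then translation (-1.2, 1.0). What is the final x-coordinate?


After transform 1:
x1 = cos(35)*3.7 - sin(35)*4.4 + -0.4 = 0.1071
y1 = sin(35)*3.7 + cos(35)*4.4 + 1.5 = 7.2265
After transform 2:
x2 = cos(258)*0.1071 - sin(258)*7.2265 + -1.2
= 5.8463


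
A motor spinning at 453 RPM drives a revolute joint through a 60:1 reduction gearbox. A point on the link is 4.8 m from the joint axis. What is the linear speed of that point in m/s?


omega_motor = 453 * 2*pi/60 = 47.438 rad/s
omega_joint = omega_motor / 60 = 0.7906 rad/s
v = omega_joint * r = 0.7906 * 4.8
= 3.795 m/s


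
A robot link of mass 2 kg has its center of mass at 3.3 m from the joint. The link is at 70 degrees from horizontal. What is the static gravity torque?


tau = m*g*L*cos(angle)
= 2 * 9.81 * 3.3 * cos(70 deg)
= 2 * 9.81 * 3.3 * 0.342
= 22.1444 Nm


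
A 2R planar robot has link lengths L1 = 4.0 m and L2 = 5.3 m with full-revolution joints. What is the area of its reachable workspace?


r_max = L1 + L2 = 9.3 m
r_min = |L1 - L2| = 1.3 m
Area = pi*(r_max^2 - r_min^2)
= pi*(86.49 - 1.69)
= pi * 84.8
= 266.4071 m^2


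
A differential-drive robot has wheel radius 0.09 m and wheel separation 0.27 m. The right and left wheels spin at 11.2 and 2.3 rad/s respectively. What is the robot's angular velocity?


vR = r*wR = 0.09*11.2 = 1.008 m/s
vL = r*wL = 0.09*2.3 = 0.207 m/s
v = (vR+vL)/2 = 0.6075 m/s
omega = (vR-vL)/L = 2.9667 rad/s
angular velocity = 2.9667 rad/s


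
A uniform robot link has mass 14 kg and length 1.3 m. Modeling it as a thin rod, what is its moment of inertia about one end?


I = (1/3) * m * L^2
= (1/3) * 14 * 1.3^2
= 0.333333 * 14 * 1.69
= 7.8867 kg*m^2


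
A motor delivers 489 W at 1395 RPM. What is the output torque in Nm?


omega = 1395 * 2*pi/60 = 146.0841 rad/s
tau = P / omega = 489 / 146.0841
= 3.3474 Nm


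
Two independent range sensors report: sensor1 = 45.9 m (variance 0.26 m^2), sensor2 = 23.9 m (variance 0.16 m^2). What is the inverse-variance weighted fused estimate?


w1 = (1/var1) / (1/var1 + 1/var2)
   = 3.8462 / (3.8462 + 6.25) = 0.381
w2 = 1 - w1 = 0.619
fused = w1*s1 + w2*s2 = 17.4857 + 14.7952
= 32.281 m


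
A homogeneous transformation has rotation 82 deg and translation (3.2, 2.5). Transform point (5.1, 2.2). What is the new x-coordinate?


x' = cos(theta)*px - sin(theta)*py + tx
= 0.1392*5.1 - 0.9903*2.2 + 3.2
= 1.7312


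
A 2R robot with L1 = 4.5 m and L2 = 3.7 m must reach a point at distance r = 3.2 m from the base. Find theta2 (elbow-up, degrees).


cos(theta2) = (r^2 - L1^2 - L2^2) / (2*L1*L2)
cos(theta2) = (10.24 - 20.25 - 13.69) / 33.3
cos(theta2) = -0.711712
theta2 = 135.3744 degrees


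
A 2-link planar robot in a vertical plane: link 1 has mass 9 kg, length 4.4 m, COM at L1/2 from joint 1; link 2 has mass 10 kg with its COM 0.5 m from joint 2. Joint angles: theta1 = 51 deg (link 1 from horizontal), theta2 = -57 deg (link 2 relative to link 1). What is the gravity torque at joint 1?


Horizontal distance from joint 1 to link-1 COM:
  x_c1 = (L1/2)*cos(t1) = 2.2 * 0.6293 = 1.3845 m
Horizontal distance from joint 1 to link-2 COM:
  x_c2 = L1*cos(t1) + Lc2*cos(t1+t2)
       = 4.4*0.6293 + 0.5*0.9945 = 3.2663 m
tau1 = m1*g*x_c1 + m2*g*x_c2
     = 9*9.81*1.3845 + 10*9.81*3.2663
     = 122.2379 + 320.4212
     = 442.6591 Nm


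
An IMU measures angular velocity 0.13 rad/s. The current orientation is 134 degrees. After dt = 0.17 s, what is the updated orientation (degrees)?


delta_theta = w * dt = 0.13 * 0.17 = 0.0221 rad
= 1.2662 deg
theta_new = 134 + 1.2662 = 135.2662 deg


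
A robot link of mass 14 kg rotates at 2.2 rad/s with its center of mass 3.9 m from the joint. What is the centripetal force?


F = m * omega^2 * r
= 14 * 2.2^2 * 3.9
= 14 * 4.84 * 3.9
= 264.264 N


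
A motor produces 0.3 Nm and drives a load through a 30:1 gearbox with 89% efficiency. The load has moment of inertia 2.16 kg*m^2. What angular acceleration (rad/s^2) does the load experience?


tau_out = tau_motor * N * eta
= 0.3 * 30 * 0.89 = 8.01 Nm
alpha = tau_out / I = 8.01 / 2.16
= 3.7083 rad/s^2


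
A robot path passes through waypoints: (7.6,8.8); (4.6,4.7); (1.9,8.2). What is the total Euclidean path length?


Segment lengths:
  seg1 = sqrt((-3.0)^2 + (-4.1)^2) = 5.0804
  seg2 = sqrt((-2.7)^2 + (3.5)^2) = 4.4204
Total = 9.5008


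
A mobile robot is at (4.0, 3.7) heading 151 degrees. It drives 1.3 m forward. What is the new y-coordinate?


y_new = y0 + d*sin(theta)
= 3.7 + 1.3*sin(151)
= 3.7 + 0.6303
= 4.3303


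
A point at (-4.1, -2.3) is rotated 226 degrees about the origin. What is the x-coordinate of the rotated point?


x' = x*cos(theta) - y*sin(theta)
cos(226 deg) = -0.6947, sin(226 deg) = -0.7193
x' = -4.1 * -0.6947 - -2.3 * -0.7193
= 2.8481 - 1.6545
= 1.1936


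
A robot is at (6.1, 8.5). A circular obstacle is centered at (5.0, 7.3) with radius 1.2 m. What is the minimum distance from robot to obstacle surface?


center_dist = sqrt((6.1-5.0)^2 + (8.5-7.3)^2)
= sqrt(1.21 + 1.44)
= 1.6279
min_dist = center_dist - radius = 1.6279 - 1.2 = 0.4279 m


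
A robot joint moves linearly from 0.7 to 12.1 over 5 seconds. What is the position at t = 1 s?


s = t/T = 1/5 = 0.2
p(t) = p0 + (pf-p0)*s
= 0.7 + (12.1 - 0.7) * 0.2
= 2.98


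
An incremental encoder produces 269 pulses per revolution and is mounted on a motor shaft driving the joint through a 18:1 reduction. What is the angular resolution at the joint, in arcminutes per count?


counts per rev = 269
effective counts at joint = 269 * 18 = 4842
resolution = 360*60 / 4842
= 4.461 arcmin/count


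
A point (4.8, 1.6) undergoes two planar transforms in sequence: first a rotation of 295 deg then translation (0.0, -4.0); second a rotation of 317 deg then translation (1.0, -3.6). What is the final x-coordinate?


After transform 1:
x1 = cos(295)*4.8 - sin(295)*1.6 + 0.0 = 3.4787
y1 = sin(295)*4.8 + cos(295)*1.6 + -4.0 = -7.6741
After transform 2:
x2 = cos(317)*3.4787 - sin(317)*-7.6741 + 1.0
= -1.6896


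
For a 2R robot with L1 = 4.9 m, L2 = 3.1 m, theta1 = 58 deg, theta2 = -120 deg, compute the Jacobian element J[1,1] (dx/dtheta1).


J[1,1] = -L1*sin(t1) - L2*sin(t1+t2)
= -4.9*sin(58) - 3.1*sin(-62)
= -1.4183


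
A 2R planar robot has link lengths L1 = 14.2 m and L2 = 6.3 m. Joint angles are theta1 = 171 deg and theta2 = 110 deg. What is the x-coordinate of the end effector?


Convert angles to radians: theta1 = 2.9845, theta2 = 1.9199
x = L1*cos(theta1) + L2*cos(theta1+theta2)
x = -14.0252 + 1.2021
x = -12.8231


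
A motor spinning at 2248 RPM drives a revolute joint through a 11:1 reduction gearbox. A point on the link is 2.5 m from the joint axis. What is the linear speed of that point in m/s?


omega_motor = 2248 * 2*pi/60 = 235.41 rad/s
omega_joint = omega_motor / 11 = 21.4009 rad/s
v = omega_joint * r = 21.4009 * 2.5
= 53.5023 m/s


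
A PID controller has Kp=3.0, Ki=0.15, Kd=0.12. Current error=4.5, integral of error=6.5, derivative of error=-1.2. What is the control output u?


u = Kp*e + Ki*int(e) + Kd*de/dt
= 3.0*4.5 + 0.15*6.5 + 0.12*(-1.2)
= 13.5 + 0.975 + -0.144
= 14.331


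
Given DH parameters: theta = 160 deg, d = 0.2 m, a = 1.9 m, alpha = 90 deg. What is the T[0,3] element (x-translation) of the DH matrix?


T[0,3] = a * cos(theta)
= 1.9 * cos(160 deg)
= 1.9 * -0.9397
= -1.7854


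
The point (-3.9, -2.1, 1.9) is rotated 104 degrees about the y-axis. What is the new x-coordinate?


Rotation about y-axis: x' = x*cos(theta) + z*sin(theta)
= -3.9 * -0.2419 + 1.9 * 0.9703
= 2.7871


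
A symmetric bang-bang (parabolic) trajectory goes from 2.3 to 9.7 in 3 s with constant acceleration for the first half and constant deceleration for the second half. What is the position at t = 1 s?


Symmetric rest-to-rest: each phase covers (pf-p0)/2 in time T/2. 0.5*a*(T/2)^2 = (pf-p0)/2 => a = 4*(pf-p0)/T^2
a = 4*(9.7-2.3)/3^2 = 3.2889
t = 1 is in the acceleration phase (t <= T/2).
p = p0 + 0.5*a*t^2 = 2.3 + 0.5*3.2889*1^2
= 3.9444


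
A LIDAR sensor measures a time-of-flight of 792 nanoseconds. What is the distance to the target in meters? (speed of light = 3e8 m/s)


tof = 792 ns = 7.92e-07 s
dist = c * tof / 2
= 3e8 * 7.92e-07 / 2
= 118.8 m


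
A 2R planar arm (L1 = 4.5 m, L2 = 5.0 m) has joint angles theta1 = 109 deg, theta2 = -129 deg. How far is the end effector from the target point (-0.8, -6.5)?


End effector via forward kinematics:
x = L1*cos(t1) + L2*cos(t1+t2) = 3.2334
y = L1*sin(t1) + L2*sin(t1+t2) = 2.5447
Distance to target:
d = sqrt((-0.8 - 3.2334)^2 + (-6.5 - 2.5447)^2)
= sqrt(16.2684 + 81.8072)
= 9.9033 m


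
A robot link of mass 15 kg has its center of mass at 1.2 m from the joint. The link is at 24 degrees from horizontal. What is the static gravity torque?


tau = m*g*L*cos(angle)
= 15 * 9.81 * 1.2 * cos(24 deg)
= 15 * 9.81 * 1.2 * 0.9135
= 161.3139 Nm


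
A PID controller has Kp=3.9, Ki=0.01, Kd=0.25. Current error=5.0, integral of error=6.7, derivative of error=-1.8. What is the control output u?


u = Kp*e + Ki*int(e) + Kd*de/dt
= 3.9*5.0 + 0.01*6.7 + 0.25*(-1.8)
= 19.5 + 0.067 + -0.45
= 19.117


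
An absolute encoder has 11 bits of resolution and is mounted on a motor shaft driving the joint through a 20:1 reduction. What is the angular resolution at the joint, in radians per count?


counts = 2^11 = 2048
effective counts at joint = 2048 * 20 = 40960
resolution = 2*pi / 40960
= 1.5340e-04 rad/count


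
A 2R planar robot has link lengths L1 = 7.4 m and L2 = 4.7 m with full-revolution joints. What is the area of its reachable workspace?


r_max = L1 + L2 = 12.1 m
r_min = |L1 - L2| = 2.7 m
Area = pi*(r_max^2 - r_min^2)
= pi*(146.41 - 7.29)
= pi * 139.12
= 437.0584 m^2


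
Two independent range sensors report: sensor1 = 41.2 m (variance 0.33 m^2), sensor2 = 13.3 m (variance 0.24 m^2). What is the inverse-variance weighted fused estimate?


w1 = (1/var1) / (1/var1 + 1/var2)
   = 3.0303 / (3.0303 + 4.1667) = 0.4211
w2 = 1 - w1 = 0.5789
fused = w1*s1 + w2*s2 = 17.3474 + 7.7
= 25.0474 m


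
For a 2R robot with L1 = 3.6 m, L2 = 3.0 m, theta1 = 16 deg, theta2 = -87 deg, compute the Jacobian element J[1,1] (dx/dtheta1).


J[1,1] = -L1*sin(t1) - L2*sin(t1+t2)
= -3.6*sin(16) - 3.0*sin(-71)
= 1.8443


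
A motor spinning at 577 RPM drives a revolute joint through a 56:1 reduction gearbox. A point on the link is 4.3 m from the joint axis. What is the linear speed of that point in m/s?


omega_motor = 577 * 2*pi/60 = 60.4233 rad/s
omega_joint = omega_motor / 56 = 1.079 rad/s
v = omega_joint * r = 1.079 * 4.3
= 4.6396 m/s


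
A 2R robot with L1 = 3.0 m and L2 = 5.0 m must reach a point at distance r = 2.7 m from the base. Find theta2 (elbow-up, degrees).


cos(theta2) = (r^2 - L1^2 - L2^2) / (2*L1*L2)
cos(theta2) = (7.29 - 9.0 - 25.0) / 30.0
cos(theta2) = -0.890333
theta2 = 152.9152 degrees


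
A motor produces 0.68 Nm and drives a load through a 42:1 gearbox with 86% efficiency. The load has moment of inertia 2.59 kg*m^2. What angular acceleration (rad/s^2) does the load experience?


tau_out = tau_motor * N * eta
= 0.68 * 42 * 0.86 = 24.5616 Nm
alpha = tau_out / I = 24.5616 / 2.59
= 9.4832 rad/s^2


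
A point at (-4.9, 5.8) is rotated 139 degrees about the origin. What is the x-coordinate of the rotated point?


x' = x*cos(theta) - y*sin(theta)
cos(139 deg) = -0.7547, sin(139 deg) = 0.6561
x' = -4.9 * -0.7547 - 5.8 * 0.6561
= 3.6981 - 3.8051
= -0.1071


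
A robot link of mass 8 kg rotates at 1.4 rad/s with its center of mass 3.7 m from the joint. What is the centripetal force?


F = m * omega^2 * r
= 8 * 1.4^2 * 3.7
= 8 * 1.96 * 3.7
= 58.016 N


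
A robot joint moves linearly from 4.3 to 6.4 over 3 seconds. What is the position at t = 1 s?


s = t/T = 1/3 = 0.3333
p(t) = p0 + (pf-p0)*s
= 4.3 + (6.4 - 4.3) * 0.3333
= 5.0


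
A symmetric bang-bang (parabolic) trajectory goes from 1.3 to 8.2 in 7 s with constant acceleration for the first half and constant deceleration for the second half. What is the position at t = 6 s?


Symmetric rest-to-rest: each phase covers (pf-p0)/2 in time T/2. 0.5*a*(T/2)^2 = (pf-p0)/2 => a = 4*(pf-p0)/T^2
a = 4*(8.2-1.3)/7^2 = 0.5633
t = 6 is in the deceleration phase (t > T/2).
p = pf - 0.5*a*(T-t)^2 = 8.2 - 0.5*0.5633*1^2
= 7.9184


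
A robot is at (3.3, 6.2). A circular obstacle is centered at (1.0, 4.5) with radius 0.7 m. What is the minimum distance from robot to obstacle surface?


center_dist = sqrt((3.3-1.0)^2 + (6.2-4.5)^2)
= sqrt(5.29 + 2.89)
= 2.8601
min_dist = center_dist - radius = 2.8601 - 0.7 = 2.1601 m


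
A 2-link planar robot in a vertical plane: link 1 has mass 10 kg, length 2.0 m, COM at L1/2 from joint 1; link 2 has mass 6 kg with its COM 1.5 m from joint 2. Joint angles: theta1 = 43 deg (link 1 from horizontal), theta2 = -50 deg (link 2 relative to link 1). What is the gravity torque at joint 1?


Horizontal distance from joint 1 to link-1 COM:
  x_c1 = (L1/2)*cos(t1) = 1.0 * 0.7314 = 0.7314 m
Horizontal distance from joint 1 to link-2 COM:
  x_c2 = L1*cos(t1) + Lc2*cos(t1+t2)
       = 2.0*0.7314 + 1.5*0.9925 = 2.9515 m
tau1 = m1*g*x_c1 + m2*g*x_c2
     = 10*9.81*0.7314 + 6*9.81*2.9515
     = 71.7458 + 173.7269
     = 245.4727 Nm


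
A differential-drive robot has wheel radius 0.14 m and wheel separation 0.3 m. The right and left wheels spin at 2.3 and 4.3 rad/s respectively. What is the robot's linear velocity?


vR = r*wR = 0.14*2.3 = 0.322 m/s
vL = r*wL = 0.14*4.3 = 0.602 m/s
v = (vR+vL)/2 = 0.462 m/s
omega = (vR-vL)/L = -0.9333 rad/s
linear velocity = 0.462 m/s


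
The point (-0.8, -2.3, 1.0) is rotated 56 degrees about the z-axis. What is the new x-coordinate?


Rotation about z-axis: x' = x*cos(theta) - y*sin(theta)
= -0.8 * 0.5592 - -2.3 * 0.829
= 1.4594


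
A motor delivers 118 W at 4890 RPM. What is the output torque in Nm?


omega = 4890 * 2*pi/60 = 512.0796 rad/s
tau = P / omega = 118 / 512.0796
= 0.2304 Nm


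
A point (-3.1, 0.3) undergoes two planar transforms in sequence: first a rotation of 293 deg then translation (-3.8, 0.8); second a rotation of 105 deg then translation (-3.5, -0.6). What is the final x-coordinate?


After transform 1:
x1 = cos(293)*-3.1 - sin(293)*0.3 + -3.8 = -4.7351
y1 = sin(293)*-3.1 + cos(293)*0.3 + 0.8 = 3.7708
After transform 2:
x2 = cos(105)*-4.7351 - sin(105)*3.7708 + -3.5
= -5.9168


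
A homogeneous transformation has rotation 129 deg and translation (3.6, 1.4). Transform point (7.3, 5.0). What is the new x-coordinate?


x' = cos(theta)*px - sin(theta)*py + tx
= -0.6293*7.3 - 0.7771*5.0 + 3.6
= -4.8798


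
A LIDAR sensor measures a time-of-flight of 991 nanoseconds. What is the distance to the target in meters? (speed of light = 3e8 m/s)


tof = 991 ns = 9.91e-07 s
dist = c * tof / 2
= 3e8 * 9.91e-07 / 2
= 148.65 m


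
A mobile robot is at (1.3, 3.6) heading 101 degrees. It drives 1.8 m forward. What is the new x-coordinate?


x_new = x0 + d*cos(theta)
= 1.3 + 1.8*cos(101)
= 1.3 + -0.3435
= 0.9565


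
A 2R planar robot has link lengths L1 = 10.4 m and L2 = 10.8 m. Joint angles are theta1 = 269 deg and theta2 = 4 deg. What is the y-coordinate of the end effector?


Convert angles to radians: theta1 = 4.6949, theta2 = 0.0698
y = L1*sin(theta1) + L2*sin(theta1+theta2)
y = -10.3984 + -10.7852
y = -21.1836


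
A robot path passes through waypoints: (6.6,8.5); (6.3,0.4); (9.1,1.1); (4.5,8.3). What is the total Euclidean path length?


Segment lengths:
  seg1 = sqrt((-0.3)^2 + (-8.1)^2) = 8.1056
  seg2 = sqrt((2.8)^2 + (0.7)^2) = 2.8862
  seg3 = sqrt((-4.6)^2 + (7.2)^2) = 8.544
Total = 19.5357


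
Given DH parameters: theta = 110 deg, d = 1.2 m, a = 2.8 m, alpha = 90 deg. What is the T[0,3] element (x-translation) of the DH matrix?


T[0,3] = a * cos(theta)
= 2.8 * cos(110 deg)
= 2.8 * -0.342
= -0.9577


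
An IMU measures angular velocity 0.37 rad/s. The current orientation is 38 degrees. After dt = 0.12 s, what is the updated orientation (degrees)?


delta_theta = w * dt = 0.37 * 0.12 = 0.0444 rad
= 2.5439 deg
theta_new = 38 + 2.5439 = 40.5439 deg


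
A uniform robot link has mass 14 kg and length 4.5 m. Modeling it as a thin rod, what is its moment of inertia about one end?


I = (1/3) * m * L^2
= (1/3) * 14 * 4.5^2
= 0.333333 * 14 * 20.25
= 94.5 kg*m^2


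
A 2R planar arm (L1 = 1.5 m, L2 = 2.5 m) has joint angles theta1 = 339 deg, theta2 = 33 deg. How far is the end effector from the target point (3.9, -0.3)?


End effector via forward kinematics:
x = L1*cos(t1) + L2*cos(t1+t2) = 3.8457
y = L1*sin(t1) + L2*sin(t1+t2) = -0.0178
Distance to target:
d = sqrt((3.9 - 3.8457)^2 + (-0.3 - -0.0178)^2)
= sqrt(0.0029 + 0.0797)
= 0.2874 m


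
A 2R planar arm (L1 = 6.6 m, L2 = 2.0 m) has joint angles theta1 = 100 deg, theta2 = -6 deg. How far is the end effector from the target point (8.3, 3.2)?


End effector via forward kinematics:
x = L1*cos(t1) + L2*cos(t1+t2) = -1.2856
y = L1*sin(t1) + L2*sin(t1+t2) = 8.4949
Distance to target:
d = sqrt((8.3 - -1.2856)^2 + (3.2 - 8.4949)^2)
= sqrt(91.8836 + 28.0355)
= 10.9508 m


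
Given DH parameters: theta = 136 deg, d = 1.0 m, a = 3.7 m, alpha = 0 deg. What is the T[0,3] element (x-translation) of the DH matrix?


T[0,3] = a * cos(theta)
= 3.7 * cos(136 deg)
= 3.7 * -0.7193
= -2.6616


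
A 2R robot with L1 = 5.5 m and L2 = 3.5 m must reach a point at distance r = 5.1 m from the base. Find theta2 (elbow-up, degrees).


cos(theta2) = (r^2 - L1^2 - L2^2) / (2*L1*L2)
cos(theta2) = (26.01 - 30.25 - 12.25) / 38.5
cos(theta2) = -0.428312
theta2 = 115.3605 degrees


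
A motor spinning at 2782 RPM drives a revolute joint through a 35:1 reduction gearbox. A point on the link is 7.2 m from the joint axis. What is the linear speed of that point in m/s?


omega_motor = 2782 * 2*pi/60 = 291.3304 rad/s
omega_joint = omega_motor / 35 = 8.3237 rad/s
v = omega_joint * r = 8.3237 * 7.2
= 59.9308 m/s


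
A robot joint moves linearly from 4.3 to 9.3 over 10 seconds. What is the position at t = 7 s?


s = t/T = 7/10 = 0.7
p(t) = p0 + (pf-p0)*s
= 4.3 + (9.3 - 4.3) * 0.7
= 7.8


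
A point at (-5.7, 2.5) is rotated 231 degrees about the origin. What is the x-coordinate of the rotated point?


x' = x*cos(theta) - y*sin(theta)
cos(231 deg) = -0.6293, sin(231 deg) = -0.7771
x' = -5.7 * -0.6293 - 2.5 * -0.7771
= 3.5871 - -1.9429
= 5.53


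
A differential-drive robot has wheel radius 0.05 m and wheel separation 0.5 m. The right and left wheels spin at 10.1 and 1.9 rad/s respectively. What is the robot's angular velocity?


vR = r*wR = 0.05*10.1 = 0.505 m/s
vL = r*wL = 0.05*1.9 = 0.095 m/s
v = (vR+vL)/2 = 0.3 m/s
omega = (vR-vL)/L = 0.82 rad/s
angular velocity = 0.82 rad/s


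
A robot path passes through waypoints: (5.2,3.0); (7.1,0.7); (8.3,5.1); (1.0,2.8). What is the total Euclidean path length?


Segment lengths:
  seg1 = sqrt((1.9)^2 + (-2.3)^2) = 2.9833
  seg2 = sqrt((1.2)^2 + (4.4)^2) = 4.5607
  seg3 = sqrt((-7.3)^2 + (-2.3)^2) = 7.6538
Total = 15.1977


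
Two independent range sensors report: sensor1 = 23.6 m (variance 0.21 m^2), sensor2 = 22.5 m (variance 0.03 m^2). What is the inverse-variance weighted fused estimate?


w1 = (1/var1) / (1/var1 + 1/var2)
   = 4.7619 / (4.7619 + 33.3333) = 0.125
w2 = 1 - w1 = 0.875
fused = w1*s1 + w2*s2 = 2.95 + 19.6875
= 22.6375 m


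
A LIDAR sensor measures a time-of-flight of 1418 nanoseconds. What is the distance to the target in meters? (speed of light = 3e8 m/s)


tof = 1418 ns = 1.418e-06 s
dist = c * tof / 2
= 3e8 * 1.418e-06 / 2
= 212.7 m


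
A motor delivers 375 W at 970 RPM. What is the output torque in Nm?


omega = 970 * 2*pi/60 = 101.5782 rad/s
tau = P / omega = 375 / 101.5782
= 3.6917 Nm


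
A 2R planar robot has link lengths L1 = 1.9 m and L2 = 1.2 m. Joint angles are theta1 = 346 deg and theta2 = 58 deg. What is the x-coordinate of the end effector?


Convert angles to radians: theta1 = 6.0388, theta2 = 1.0123
x = L1*cos(theta1) + L2*cos(theta1+theta2)
x = 1.8436 + 0.8632
x = 2.7068


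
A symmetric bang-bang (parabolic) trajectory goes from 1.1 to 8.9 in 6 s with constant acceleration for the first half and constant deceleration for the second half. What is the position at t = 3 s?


Symmetric rest-to-rest: each phase covers (pf-p0)/2 in time T/2. 0.5*a*(T/2)^2 = (pf-p0)/2 => a = 4*(pf-p0)/T^2
a = 4*(8.9-1.1)/6^2 = 0.8667
t = 3 is in the acceleration phase (t <= T/2).
p = p0 + 0.5*a*t^2 = 1.1 + 0.5*0.8667*3^2
= 5.0
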